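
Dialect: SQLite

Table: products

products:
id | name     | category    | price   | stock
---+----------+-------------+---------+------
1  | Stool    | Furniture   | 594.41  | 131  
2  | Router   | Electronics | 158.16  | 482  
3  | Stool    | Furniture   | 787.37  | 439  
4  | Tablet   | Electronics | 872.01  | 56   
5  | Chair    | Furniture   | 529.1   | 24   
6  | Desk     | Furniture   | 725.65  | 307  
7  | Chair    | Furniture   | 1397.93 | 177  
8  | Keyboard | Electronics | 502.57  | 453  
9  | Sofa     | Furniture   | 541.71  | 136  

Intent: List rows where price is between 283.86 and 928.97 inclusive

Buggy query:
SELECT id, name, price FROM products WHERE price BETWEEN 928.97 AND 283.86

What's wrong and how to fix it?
Bug: BETWEEN expects the lower bound first; with 928.97 AND 283.86 the range is empty

Fix: Write BETWEEN 283.86 AND 928.97

Corrected query:
SELECT id, name, price FROM products WHERE price BETWEEN 283.86 AND 928.97

Result:
id | name     | price 
---+----------+-------
1  | Stool    | 594.41
3  | Stool    | 787.37
4  | Tablet   | 872.01
5  | Chair    | 529.1 
6  | Desk     | 725.65
8  | Keyboard | 502.57
9  | Sofa     | 541.71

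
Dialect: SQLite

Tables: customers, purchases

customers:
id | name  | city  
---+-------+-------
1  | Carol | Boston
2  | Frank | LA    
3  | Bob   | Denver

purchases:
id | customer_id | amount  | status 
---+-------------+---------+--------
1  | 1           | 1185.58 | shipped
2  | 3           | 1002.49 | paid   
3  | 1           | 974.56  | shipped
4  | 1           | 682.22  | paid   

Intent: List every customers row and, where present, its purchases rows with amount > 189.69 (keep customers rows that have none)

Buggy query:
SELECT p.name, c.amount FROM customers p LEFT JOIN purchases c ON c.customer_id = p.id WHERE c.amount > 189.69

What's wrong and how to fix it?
Bug: A WHERE condition on the right-hand table after LEFT JOIN drops unmatched parents

Fix: Put 'c.amount > 189.69' in the JOIN's ON clause instead of WHERE

Corrected query:
SELECT p.name, c.amount FROM customers p LEFT JOIN purchases c ON c.customer_id = p.id AND c.amount > 189.69

Result:
name  | amount 
------+--------
Carol | 682.22 
Carol | 974.56 
Carol | 1185.58
Frank | NULL   
Bob   | 1002.49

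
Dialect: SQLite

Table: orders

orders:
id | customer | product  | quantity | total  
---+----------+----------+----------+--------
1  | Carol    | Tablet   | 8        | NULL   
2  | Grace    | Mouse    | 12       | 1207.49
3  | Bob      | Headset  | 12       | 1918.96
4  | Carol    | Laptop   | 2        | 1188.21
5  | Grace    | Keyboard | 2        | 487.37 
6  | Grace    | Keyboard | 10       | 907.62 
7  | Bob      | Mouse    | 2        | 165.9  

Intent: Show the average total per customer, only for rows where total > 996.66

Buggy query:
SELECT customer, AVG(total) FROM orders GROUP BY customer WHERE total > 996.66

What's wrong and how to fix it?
Bug: Row-level WHERE must come before GROUP BY in the clause order

Fix: Place WHERE between FROM and GROUP BY

Corrected query:
SELECT customer, AVG(total) FROM orders WHERE total > 996.66 GROUP BY customer

Result:
customer | AVG(total)
---------+-----------
Bob      | 1918.96   
Carol    | 1188.21   
Grace    | 1207.49   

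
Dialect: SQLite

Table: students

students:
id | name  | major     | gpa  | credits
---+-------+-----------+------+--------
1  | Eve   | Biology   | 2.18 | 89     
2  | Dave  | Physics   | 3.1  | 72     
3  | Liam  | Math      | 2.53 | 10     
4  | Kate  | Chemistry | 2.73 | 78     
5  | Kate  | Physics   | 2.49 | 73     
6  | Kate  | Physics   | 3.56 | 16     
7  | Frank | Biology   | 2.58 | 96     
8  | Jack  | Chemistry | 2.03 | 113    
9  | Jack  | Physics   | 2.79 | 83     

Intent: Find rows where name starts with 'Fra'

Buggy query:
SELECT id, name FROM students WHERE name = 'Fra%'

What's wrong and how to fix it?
Bug: Wildcards only work with LIKE; '=' treats '%' as a literal character

Fix: Replace '=' with LIKE so 'Fra%' is treated as a pattern

Corrected query:
SELECT id, name FROM students WHERE name LIKE 'Fra%'

Result:
id | name 
---+------
7  | Frank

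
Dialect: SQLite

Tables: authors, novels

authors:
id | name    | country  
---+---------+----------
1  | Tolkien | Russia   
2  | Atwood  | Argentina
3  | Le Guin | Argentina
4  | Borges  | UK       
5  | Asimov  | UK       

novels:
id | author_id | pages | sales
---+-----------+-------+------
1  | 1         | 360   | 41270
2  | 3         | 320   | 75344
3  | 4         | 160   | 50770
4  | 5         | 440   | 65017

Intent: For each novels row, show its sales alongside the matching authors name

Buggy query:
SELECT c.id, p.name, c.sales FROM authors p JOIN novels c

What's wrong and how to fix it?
Bug: Missing join condition: each novels row is matched to all authors rows instead of just its own

Fix: Add ON c.author_id = p.id to the JOIN

Corrected query:
SELECT c.id, p.name, c.sales FROM authors p JOIN novels c ON c.author_id = p.id

Result:
id | name    | sales
---+---------+------
1  | Tolkien | 41270
2  | Le Guin | 75344
3  | Borges  | 50770
4  | Asimov  | 65017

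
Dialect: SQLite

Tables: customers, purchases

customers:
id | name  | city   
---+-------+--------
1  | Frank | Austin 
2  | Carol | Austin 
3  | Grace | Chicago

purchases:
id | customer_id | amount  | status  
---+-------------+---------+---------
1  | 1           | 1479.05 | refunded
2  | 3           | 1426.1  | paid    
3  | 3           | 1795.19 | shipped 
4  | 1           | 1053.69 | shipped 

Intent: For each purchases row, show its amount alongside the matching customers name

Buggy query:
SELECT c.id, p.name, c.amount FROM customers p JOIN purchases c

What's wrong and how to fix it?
Bug: JOIN with no ON clause produces a cartesian product; every purchases row pairs with every customers row

Fix: Specify the join condition linking the foreign key to the parent id

Corrected query:
SELECT c.id, p.name, c.amount FROM customers p JOIN purchases c ON c.customer_id = p.id

Result:
id | name  | amount 
---+-------+--------
1  | Frank | 1479.05
2  | Grace | 1426.1 
3  | Grace | 1795.19
4  | Frank | 1053.69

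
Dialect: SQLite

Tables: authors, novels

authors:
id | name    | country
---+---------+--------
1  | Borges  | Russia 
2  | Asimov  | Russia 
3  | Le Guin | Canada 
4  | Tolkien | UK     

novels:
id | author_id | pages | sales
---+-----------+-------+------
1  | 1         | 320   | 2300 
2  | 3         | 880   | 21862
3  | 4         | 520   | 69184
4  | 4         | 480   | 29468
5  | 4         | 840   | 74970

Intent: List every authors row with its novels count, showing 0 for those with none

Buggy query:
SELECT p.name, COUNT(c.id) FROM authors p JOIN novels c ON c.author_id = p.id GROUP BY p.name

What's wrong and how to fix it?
Bug: INNER JOIN drops authors rows that have no matching novels rows

Fix: Use LEFT JOIN so parents without children still appear (COUNT(c.id) gives 0)

Corrected query:
SELECT p.name, COUNT(c.id) FROM authors p LEFT JOIN novels c ON c.author_id = p.id GROUP BY p.name

Result:
name    | COUNT(c.id)
--------+------------
Asimov  | 0          
Borges  | 1          
Le Guin | 1          
Tolkien | 3          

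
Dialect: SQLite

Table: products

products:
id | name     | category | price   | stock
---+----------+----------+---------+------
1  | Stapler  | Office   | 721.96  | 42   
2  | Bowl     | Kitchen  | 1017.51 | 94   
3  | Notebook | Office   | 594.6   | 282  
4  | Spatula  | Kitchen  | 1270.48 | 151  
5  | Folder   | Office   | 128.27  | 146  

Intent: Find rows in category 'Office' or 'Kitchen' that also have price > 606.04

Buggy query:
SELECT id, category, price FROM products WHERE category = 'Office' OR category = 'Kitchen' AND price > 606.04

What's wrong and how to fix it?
Bug: AND binds tighter than OR, so this parses as category = 'Office' OR (category = 'Kitchen' AND price > 606.04)

Fix: Add parentheses around the OR so the AND applies to both alternatives

Corrected query:
SELECT id, category, price FROM products WHERE (category = 'Office' OR category = 'Kitchen') AND price > 606.04

Result:
id | category | price  
---+----------+--------
1  | Office   | 721.96 
2  | Kitchen  | 1017.51
4  | Kitchen  | 1270.48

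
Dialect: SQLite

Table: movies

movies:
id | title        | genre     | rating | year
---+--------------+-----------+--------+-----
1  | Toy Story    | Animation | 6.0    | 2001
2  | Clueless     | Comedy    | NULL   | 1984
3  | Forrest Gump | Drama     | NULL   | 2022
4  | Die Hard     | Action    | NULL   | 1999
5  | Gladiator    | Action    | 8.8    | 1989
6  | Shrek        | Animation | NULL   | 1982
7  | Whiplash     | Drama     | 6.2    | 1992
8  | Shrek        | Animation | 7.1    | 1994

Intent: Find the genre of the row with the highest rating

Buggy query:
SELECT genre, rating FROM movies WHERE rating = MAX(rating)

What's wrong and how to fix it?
Bug: WHERE is evaluated per row; an aggregate over the whole table isn't defined there

Fix: Wrap MAX in a scalar subquery so WHERE compares against a single value

Corrected query:
SELECT genre, rating FROM movies WHERE rating = (SELECT MAX(rating) FROM movies)

Result:
genre  | rating
-------+-------
Action | 8.8   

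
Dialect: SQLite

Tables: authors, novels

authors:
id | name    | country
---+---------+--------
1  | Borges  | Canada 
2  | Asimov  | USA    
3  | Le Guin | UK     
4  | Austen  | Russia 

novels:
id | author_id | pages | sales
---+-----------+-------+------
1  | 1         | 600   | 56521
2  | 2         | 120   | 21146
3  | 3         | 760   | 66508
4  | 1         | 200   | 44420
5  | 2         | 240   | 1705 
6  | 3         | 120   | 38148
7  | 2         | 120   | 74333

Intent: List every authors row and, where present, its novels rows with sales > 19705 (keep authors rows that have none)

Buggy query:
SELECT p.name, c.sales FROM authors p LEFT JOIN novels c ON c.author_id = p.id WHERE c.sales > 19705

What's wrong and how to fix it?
Bug: Filtering c.sales in WHERE discards the NULL rows produced by LEFT JOIN, turning it into an inner join

Fix: Move the right-table condition into the ON clause so unmatched parents are kept

Corrected query:
SELECT p.name, c.sales FROM authors p LEFT JOIN novels c ON c.author_id = p.id AND c.sales > 19705

Result:
name    | sales
--------+------
Borges  | 44420
Borges  | 56521
Asimov  | 21146
Asimov  | 74333
Le Guin | 38148
Le Guin | 66508
Austen  | NULL 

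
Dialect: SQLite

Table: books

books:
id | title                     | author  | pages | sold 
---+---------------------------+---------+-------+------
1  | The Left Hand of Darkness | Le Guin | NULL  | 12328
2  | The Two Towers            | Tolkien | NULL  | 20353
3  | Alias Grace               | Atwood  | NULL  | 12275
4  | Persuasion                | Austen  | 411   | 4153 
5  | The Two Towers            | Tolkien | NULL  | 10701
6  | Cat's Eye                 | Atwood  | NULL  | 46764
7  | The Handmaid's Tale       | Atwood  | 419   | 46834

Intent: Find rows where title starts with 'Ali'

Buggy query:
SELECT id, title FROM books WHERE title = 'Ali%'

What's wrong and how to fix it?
Bug: Wildcards only work with LIKE; '=' treats '%' as a literal character

Fix: Replace '=' with LIKE so 'Ali%' is treated as a pattern

Corrected query:
SELECT id, title FROM books WHERE title LIKE 'Ali%'

Result:
id | title      
---+------------
3  | Alias Grace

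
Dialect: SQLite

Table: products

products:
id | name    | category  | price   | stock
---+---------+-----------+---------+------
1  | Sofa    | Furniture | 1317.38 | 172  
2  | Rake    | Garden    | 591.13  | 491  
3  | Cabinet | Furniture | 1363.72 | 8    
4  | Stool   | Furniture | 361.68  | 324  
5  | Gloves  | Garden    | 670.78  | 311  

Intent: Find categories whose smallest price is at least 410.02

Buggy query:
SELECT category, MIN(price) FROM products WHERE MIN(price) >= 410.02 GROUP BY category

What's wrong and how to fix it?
Bug: Aggregates like MIN are computed per group after WHERE runs

Fix: Use HAVING for the per-group MIN condition

Corrected query:
SELECT category, MIN(price) FROM products GROUP BY category HAVING MIN(price) >= 410.02

Result:
category | MIN(price)
---------+-----------
Garden   | 591.13    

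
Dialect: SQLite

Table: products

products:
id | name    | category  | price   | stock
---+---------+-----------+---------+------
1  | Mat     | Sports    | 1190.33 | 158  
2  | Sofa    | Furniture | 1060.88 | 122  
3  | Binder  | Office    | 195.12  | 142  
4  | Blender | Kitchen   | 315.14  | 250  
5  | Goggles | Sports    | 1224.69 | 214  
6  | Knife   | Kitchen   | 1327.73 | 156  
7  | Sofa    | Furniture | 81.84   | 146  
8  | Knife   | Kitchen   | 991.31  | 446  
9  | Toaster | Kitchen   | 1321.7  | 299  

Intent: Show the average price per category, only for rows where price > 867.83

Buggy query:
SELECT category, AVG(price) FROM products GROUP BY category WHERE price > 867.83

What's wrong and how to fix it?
Bug: Row-level WHERE must come before GROUP BY in the clause order

Fix: Move the WHERE clause before GROUP BY

Corrected query:
SELECT category, AVG(price) FROM products WHERE price > 867.83 GROUP BY category

Result:
category  | AVG(price)
----------+-----------
Furniture | 1060.88   
Kitchen   | 1213.58   
Sports    | 1207.51   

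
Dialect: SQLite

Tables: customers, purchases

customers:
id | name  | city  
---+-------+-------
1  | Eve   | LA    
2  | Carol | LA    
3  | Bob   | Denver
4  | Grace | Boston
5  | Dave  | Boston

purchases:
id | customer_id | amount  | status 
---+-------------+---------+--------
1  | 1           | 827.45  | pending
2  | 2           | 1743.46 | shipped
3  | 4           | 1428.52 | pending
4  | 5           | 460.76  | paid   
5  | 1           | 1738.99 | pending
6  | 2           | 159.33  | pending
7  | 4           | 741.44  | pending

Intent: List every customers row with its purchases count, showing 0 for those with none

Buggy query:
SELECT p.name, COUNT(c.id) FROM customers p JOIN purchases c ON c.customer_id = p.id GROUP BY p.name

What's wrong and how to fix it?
Bug: INNER JOIN drops customers rows that have no matching purchases rows

Fix: Use LEFT JOIN so parents without children still appear (COUNT(c.id) gives 0)

Corrected query:
SELECT p.name, COUNT(c.id) FROM customers p LEFT JOIN purchases c ON c.customer_id = p.id GROUP BY p.name

Result:
name  | COUNT(c.id)
------+------------
Bob   | 0          
Carol | 2          
Dave  | 1          
Eve   | 2          
Grace | 2          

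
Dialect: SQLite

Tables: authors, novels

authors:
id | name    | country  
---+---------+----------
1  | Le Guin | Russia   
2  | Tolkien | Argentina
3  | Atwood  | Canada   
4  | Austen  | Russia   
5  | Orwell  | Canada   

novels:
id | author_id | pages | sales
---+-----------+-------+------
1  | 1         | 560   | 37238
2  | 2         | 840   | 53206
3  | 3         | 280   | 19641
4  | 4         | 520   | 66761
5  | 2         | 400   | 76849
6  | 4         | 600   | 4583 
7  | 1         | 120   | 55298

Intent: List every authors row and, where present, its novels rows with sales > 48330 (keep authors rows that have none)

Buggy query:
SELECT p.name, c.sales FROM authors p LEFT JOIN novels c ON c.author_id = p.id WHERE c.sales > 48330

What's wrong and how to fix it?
Bug: A WHERE condition on the right-hand table after LEFT JOIN drops unmatched parents

Fix: Put 'c.sales > 48330' in the JOIN's ON clause instead of WHERE

Corrected query:
SELECT p.name, c.sales FROM authors p LEFT JOIN novels c ON c.author_id = p.id AND c.sales > 48330

Result:
name    | sales
--------+------
Le Guin | 55298
Tolkien | 53206
Tolkien | 76849
Atwood  | NULL 
Austen  | 66761
Orwell  | NULL 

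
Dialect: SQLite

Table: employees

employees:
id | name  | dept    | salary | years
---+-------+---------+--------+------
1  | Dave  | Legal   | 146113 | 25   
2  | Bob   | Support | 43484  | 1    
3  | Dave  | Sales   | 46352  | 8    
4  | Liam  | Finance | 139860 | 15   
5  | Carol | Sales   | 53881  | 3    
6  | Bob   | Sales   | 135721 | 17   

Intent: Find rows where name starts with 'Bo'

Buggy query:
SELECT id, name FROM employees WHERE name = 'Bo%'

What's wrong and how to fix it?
Bug: '=' compares the literal string including the % character; pattern matching needs LIKE

Fix: Replace '=' with LIKE so 'Bo%' is treated as a pattern

Corrected query:
SELECT id, name FROM employees WHERE name LIKE 'Bo%'

Result:
id | name
---+-----
2  | Bob 
6  | Bob 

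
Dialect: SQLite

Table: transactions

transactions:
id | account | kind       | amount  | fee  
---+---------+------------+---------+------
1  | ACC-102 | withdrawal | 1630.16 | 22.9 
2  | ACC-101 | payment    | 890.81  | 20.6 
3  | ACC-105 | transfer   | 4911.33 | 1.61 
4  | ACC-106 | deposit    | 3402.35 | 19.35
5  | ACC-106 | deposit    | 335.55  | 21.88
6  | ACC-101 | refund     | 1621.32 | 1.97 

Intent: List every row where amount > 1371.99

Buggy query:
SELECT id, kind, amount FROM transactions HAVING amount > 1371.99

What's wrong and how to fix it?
Bug: This is a non-aggregate query (no GROUP BY, no aggregates), so in SQLite the HAVING clause is invalid here; a row-level condition belongs in WHERE

Fix: Replace HAVING with WHERE since the condition applies to individual rows

Corrected query:
SELECT id, kind, amount FROM transactions WHERE amount > 1371.99

Result:
id | kind       | amount 
---+------------+--------
1  | withdrawal | 1630.16
3  | transfer   | 4911.33
4  | deposit    | 3402.35
6  | refund     | 1621.32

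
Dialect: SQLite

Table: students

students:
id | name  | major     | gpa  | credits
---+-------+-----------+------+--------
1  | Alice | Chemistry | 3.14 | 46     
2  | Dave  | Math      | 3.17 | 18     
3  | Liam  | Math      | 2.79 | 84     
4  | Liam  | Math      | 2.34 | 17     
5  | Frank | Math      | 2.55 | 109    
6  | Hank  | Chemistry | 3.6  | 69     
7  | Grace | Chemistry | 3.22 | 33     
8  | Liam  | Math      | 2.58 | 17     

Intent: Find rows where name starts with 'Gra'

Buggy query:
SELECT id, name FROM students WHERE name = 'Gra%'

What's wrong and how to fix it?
Bug: '=' compares the literal string including the % character; pattern matching needs LIKE

Fix: Use LIKE for wildcard pattern matching

Corrected query:
SELECT id, name FROM students WHERE name LIKE 'Gra%'

Result:
id | name 
---+------
7  | Grace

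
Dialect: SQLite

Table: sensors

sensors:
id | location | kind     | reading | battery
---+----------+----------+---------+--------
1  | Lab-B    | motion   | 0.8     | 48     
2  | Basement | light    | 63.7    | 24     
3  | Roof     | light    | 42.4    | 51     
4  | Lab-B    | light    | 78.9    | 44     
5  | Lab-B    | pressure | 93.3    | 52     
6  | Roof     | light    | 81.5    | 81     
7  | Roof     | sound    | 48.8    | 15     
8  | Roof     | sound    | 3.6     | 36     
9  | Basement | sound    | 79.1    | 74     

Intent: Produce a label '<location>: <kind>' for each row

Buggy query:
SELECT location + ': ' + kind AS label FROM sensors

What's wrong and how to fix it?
Bug: '+' is numeric addition; on text columns SQLite converts them to 0 instead of concatenating

Fix: Use the || operator for string concatenation

Corrected query:
SELECT location || ': ' || kind AS label FROM sensors

Result:
label          
---------------
Lab-B: motion  
Basement: light
Roof: light    
Lab-B: light   
Lab-B: pressure
Roof: light    
Roof: sound    
Roof: sound    
Basement: sound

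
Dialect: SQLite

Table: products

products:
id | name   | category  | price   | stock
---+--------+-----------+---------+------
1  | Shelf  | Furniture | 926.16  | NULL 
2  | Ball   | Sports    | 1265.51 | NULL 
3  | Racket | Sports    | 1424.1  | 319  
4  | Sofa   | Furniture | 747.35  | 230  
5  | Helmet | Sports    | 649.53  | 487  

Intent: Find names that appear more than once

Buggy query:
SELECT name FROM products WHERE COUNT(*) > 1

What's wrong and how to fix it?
Bug: COUNT(*) is an aggregate and cannot be used in WHERE

Fix: GROUP BY name, then filter groups with HAVING COUNT(*) > 1

Corrected query:
SELECT name FROM products GROUP BY name HAVING COUNT(*) > 1

Result:
(no rows)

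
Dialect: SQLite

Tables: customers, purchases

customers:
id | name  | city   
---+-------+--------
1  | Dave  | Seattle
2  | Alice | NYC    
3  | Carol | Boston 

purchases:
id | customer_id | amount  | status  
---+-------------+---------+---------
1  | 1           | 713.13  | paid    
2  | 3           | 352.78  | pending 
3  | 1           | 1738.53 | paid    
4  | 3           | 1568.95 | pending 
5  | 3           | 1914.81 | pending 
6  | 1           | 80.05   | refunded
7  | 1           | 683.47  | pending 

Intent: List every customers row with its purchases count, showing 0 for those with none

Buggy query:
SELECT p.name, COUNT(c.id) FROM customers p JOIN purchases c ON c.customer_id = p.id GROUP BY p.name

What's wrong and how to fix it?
Bug: An inner join excludes parents with zero children

Fix: Use LEFT JOIN so parents without children still appear (COUNT(c.id) gives 0)

Corrected query:
SELECT p.name, COUNT(c.id) FROM customers p LEFT JOIN purchases c ON c.customer_id = p.id GROUP BY p.name

Result:
name  | COUNT(c.id)
------+------------
Alice | 0          
Carol | 3          
Dave  | 4          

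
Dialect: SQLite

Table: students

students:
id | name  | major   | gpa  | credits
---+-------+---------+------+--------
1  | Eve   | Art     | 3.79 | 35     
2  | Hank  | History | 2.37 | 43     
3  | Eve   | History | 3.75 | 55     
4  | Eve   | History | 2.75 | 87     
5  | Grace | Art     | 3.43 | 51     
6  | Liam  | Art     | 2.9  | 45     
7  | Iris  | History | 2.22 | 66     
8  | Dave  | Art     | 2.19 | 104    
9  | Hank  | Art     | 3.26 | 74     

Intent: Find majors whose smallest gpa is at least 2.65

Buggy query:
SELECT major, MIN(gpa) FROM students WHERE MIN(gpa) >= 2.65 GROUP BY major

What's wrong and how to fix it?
Bug: Aggregates like MIN are computed per group after WHERE runs

Fix: Replace WHERE with HAVING after the GROUP BY

Corrected query:
SELECT major, MIN(gpa) FROM students GROUP BY major HAVING MIN(gpa) >= 2.65

Result:
(no rows)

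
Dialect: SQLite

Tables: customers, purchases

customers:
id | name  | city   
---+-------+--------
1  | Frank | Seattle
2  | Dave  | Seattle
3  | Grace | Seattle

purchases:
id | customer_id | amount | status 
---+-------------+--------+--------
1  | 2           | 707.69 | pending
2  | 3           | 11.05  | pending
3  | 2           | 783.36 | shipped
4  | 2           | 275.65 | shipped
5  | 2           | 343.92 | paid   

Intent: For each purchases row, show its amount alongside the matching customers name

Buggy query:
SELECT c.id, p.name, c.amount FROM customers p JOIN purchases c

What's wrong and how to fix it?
Bug: Missing join condition: each purchases row is matched to all customers rows instead of just its own

Fix: Specify the join condition linking the foreign key to the parent id

Corrected query:
SELECT c.id, p.name, c.amount FROM customers p JOIN purchases c ON c.customer_id = p.id

Result:
id | name  | amount
---+-------+-------
1  | Dave  | 707.69
2  | Grace | 11.05 
3  | Dave  | 783.36
4  | Dave  | 275.65
5  | Dave  | 343.92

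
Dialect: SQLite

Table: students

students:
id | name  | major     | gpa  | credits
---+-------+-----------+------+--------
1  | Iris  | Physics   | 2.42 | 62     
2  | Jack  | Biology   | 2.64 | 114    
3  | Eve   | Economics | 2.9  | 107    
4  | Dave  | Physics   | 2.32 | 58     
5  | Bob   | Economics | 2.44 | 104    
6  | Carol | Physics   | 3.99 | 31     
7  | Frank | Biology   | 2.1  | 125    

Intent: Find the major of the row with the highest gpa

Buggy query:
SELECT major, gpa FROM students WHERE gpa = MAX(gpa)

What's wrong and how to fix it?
Bug: WHERE is evaluated per row; an aggregate over the whole table isn't defined there

Fix: Wrap MAX in a scalar subquery so WHERE compares against a single value

Corrected query:
SELECT major, gpa FROM students WHERE gpa = (SELECT MAX(gpa) FROM students)

Result:
major   | gpa 
--------+-----
Physics | 3.99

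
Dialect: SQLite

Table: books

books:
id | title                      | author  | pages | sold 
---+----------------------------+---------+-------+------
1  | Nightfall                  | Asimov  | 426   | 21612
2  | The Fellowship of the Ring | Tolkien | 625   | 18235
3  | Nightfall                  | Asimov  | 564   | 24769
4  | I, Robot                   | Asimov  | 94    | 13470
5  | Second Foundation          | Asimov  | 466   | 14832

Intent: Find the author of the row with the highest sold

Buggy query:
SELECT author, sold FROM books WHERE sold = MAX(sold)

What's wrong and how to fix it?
Bug: WHERE is evaluated per row; an aggregate over the whole table isn't defined there

Fix: Wrap MAX in a scalar subquery so WHERE compares against a single value

Corrected query:
SELECT author, sold FROM books WHERE sold = (SELECT MAX(sold) FROM books)

Result:
author | sold 
-------+------
Asimov | 24769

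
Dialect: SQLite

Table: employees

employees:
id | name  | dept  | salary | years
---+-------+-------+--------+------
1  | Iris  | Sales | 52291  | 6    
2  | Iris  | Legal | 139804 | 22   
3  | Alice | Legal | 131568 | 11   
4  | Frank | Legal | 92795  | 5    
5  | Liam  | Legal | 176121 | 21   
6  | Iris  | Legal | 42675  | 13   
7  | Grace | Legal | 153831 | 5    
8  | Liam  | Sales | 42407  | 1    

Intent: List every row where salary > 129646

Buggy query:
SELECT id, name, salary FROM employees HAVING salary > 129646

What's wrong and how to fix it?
Bug: This is a non-aggregate query (no GROUP BY, no aggregates), so in SQLite the HAVING clause is invalid here; a row-level condition belongs in WHERE

Fix: Replace HAVING with WHERE since the condition applies to individual rows

Corrected query:
SELECT id, name, salary FROM employees WHERE salary > 129646

Result:
id | name  | salary
---+-------+-------
2  | Iris  | 139804
3  | Alice | 131568
5  | Liam  | 176121
7  | Grace | 153831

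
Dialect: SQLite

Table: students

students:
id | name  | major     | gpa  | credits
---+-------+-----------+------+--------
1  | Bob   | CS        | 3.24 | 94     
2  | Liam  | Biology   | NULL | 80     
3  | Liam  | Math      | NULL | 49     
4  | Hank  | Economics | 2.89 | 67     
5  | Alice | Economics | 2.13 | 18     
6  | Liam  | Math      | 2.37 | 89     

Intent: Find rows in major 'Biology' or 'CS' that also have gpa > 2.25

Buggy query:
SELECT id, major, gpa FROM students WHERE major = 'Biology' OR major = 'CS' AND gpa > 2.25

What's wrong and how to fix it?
Bug: AND binds tighter than OR, so this parses as major = 'Biology' OR (major = 'CS' AND gpa > 2.25)

Fix: Add parentheses around the OR so the AND applies to both alternatives

Corrected query:
SELECT id, major, gpa FROM students WHERE (major = 'Biology' OR major = 'CS') AND gpa > 2.25

Result:
id | major | gpa 
---+-------+-----
1  | CS    | 3.24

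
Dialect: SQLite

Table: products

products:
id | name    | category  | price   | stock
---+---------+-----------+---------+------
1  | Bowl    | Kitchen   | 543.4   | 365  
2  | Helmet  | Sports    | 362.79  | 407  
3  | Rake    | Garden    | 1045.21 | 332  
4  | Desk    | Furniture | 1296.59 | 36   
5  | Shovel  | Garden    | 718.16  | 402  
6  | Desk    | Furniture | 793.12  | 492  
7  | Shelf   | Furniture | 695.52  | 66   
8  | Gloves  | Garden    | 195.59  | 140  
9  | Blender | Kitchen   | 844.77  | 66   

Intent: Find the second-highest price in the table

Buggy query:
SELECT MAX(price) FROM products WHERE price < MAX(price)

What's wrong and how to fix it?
Bug: The inner MAX is an aggregate inside WHERE, which is not allowed

Fix: Put the inner MAX in a scalar subquery

Corrected query:
SELECT MAX(price) FROM products WHERE price < (SELECT MAX(price) FROM products)

Result:
MAX(price)
----------
1045.21   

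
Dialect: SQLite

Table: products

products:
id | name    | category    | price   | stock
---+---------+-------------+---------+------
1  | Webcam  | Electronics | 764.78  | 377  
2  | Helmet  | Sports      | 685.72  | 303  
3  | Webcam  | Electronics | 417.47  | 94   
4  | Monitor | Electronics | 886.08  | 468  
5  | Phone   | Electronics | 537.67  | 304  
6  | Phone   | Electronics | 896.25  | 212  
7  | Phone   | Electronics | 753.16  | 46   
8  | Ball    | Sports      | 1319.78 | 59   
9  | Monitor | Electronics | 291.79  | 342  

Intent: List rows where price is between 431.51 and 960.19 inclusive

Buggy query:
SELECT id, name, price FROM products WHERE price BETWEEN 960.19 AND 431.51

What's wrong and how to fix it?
Bug: BETWEEN expects the lower bound first; with 960.19 AND 431.51 the range is empty

Fix: Write BETWEEN 431.51 AND 960.19

Corrected query:
SELECT id, name, price FROM products WHERE price BETWEEN 431.51 AND 960.19

Result:
id | name    | price 
---+---------+-------
1  | Webcam  | 764.78
2  | Helmet  | 685.72
4  | Monitor | 886.08
5  | Phone   | 537.67
6  | Phone   | 896.25
7  | Phone   | 753.16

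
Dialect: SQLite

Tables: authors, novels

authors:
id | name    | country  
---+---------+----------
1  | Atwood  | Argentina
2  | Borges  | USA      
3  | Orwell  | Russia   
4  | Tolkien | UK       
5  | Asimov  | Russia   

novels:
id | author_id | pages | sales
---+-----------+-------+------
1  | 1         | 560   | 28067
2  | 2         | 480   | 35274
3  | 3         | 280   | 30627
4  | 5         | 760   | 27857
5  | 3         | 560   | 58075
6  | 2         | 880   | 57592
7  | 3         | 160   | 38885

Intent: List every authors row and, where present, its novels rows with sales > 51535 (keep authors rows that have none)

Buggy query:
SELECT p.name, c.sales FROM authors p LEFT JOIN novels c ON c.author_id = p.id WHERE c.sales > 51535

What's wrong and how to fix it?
Bug: A WHERE condition on the right-hand table after LEFT JOIN drops unmatched parents

Fix: Move the right-table condition into the ON clause so unmatched parents are kept

Corrected query:
SELECT p.name, c.sales FROM authors p LEFT JOIN novels c ON c.author_id = p.id AND c.sales > 51535

Result:
name    | sales
--------+------
Atwood  | NULL 
Borges  | 57592
Orwell  | 58075
Tolkien | NULL 
Asimov  | NULL 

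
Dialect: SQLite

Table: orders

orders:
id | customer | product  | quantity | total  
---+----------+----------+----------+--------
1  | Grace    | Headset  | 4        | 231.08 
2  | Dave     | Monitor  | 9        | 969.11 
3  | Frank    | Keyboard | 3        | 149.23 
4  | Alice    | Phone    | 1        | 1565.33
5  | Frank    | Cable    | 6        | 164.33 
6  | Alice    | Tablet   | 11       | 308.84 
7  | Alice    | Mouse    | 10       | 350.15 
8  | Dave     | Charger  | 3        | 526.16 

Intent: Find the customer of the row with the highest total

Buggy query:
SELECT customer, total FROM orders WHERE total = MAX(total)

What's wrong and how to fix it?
Bug: WHERE is evaluated per row; an aggregate over the whole table isn't defined there

Fix: Wrap MAX in a scalar subquery so WHERE compares against a single value

Corrected query:
SELECT customer, total FROM orders WHERE total = (SELECT MAX(total) FROM orders)

Result:
customer | total  
---------+--------
Alice    | 1565.33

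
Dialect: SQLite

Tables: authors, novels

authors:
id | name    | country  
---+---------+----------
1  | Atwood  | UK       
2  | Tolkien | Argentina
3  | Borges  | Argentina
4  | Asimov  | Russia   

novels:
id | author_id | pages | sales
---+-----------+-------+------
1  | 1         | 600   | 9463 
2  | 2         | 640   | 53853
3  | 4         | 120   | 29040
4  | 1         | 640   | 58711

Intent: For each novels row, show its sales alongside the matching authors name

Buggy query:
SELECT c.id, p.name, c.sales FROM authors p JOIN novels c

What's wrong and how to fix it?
Bug: JOIN with no ON clause produces a cartesian product; every novels row pairs with every authors row

Fix: Add ON c.author_id = p.id to the JOIN

Corrected query:
SELECT c.id, p.name, c.sales FROM authors p JOIN novels c ON c.author_id = p.id

Result:
id | name    | sales
---+---------+------
1  | Atwood  | 9463 
2  | Tolkien | 53853
3  | Asimov  | 29040
4  | Atwood  | 58711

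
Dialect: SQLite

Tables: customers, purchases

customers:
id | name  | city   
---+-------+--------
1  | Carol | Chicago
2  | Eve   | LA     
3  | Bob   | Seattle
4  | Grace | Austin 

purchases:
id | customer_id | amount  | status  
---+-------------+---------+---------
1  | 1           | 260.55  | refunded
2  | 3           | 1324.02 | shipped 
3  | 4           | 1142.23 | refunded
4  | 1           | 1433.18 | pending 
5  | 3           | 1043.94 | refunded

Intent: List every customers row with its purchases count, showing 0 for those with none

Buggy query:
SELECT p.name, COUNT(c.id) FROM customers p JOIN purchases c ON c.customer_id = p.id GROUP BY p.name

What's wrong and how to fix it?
Bug: An inner join excludes parents with zero children

Fix: Use LEFT JOIN so parents without children still appear (COUNT(c.id) gives 0)

Corrected query:
SELECT p.name, COUNT(c.id) FROM customers p LEFT JOIN purchases c ON c.customer_id = p.id GROUP BY p.name

Result:
name  | COUNT(c.id)
------+------------
Bob   | 2          
Carol | 2          
Eve   | 0          
Grace | 1          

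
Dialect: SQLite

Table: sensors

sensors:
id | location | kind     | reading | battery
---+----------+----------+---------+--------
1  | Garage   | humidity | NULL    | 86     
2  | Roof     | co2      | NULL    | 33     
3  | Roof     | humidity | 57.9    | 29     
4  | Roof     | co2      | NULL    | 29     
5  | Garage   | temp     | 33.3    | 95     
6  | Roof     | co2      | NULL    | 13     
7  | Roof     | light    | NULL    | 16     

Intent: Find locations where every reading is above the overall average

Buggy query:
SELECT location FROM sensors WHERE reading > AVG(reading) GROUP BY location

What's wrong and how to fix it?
Bug: WHERE evaluates per row before aggregation, so AVG() is unavailable

Fix: Use a subquery for AVG and a HAVING MIN(...) filter so the condition holds for every row in the group

Corrected query:
SELECT location FROM sensors GROUP BY location HAVING MIN(reading) > (SELECT AVG(reading) FROM sensors)

Result:
location
--------
Roof    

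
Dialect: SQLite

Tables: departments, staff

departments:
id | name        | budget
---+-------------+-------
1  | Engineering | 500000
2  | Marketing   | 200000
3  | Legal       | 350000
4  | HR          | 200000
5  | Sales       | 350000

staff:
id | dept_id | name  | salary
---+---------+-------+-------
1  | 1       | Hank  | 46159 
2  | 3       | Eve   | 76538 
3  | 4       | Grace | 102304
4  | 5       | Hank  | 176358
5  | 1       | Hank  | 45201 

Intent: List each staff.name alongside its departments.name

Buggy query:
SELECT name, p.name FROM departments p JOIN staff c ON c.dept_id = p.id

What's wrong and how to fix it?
Bug: Both tables have a 'name' column; the unqualified reference is ambiguous

Fix: Prefix ambiguous columns with the table alias

Corrected query:
SELECT c.name, p.name FROM departments p JOIN staff c ON c.dept_id = p.id

Result:
name  | name       
------+------------
Hank  | Engineering
Eve   | Legal      
Grace | HR         
Hank  | Sales      
Hank  | Engineering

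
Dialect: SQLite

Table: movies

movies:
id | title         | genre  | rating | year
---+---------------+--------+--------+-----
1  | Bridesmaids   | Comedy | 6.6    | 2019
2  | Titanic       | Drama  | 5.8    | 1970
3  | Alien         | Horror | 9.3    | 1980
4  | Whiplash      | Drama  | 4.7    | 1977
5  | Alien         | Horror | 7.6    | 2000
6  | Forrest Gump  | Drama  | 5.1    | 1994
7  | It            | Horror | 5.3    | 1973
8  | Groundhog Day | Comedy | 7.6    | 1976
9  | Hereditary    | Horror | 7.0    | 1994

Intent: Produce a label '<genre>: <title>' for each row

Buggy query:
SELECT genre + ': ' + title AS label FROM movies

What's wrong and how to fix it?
Bug: SQLite uses || for string concatenation; + coerces text to numbers (yielding 0)

Fix: Replace + with || to concatenate text

Corrected query:
SELECT genre || ': ' || title AS label FROM movies

Result:
label                
---------------------
Comedy: Bridesmaids  
Drama: Titanic       
Horror: Alien        
Drama: Whiplash      
Horror: Alien        
Drama: Forrest Gump  
Horror: It           
Comedy: Groundhog Day
Horror: Hereditary   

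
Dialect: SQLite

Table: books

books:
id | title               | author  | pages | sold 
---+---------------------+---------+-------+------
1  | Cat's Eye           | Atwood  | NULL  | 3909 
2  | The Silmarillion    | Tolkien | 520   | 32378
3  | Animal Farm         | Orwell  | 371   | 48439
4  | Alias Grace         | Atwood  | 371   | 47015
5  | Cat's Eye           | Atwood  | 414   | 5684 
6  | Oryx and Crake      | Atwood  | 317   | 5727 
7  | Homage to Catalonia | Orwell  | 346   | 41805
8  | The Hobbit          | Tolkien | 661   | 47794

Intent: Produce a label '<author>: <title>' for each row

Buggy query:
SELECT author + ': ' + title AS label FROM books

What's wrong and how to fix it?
Bug: '+' is numeric addition; on text columns SQLite converts them to 0 instead of concatenating

Fix: Replace + with || to concatenate text

Corrected query:
SELECT author || ': ' || title AS label FROM books

Result:
label                      
---------------------------
Atwood: Cat's Eye          
Tolkien: The Silmarillion  
Orwell: Animal Farm        
Atwood: Alias Grace        
Atwood: Cat's Eye          
Atwood: Oryx and Crake     
Orwell: Homage to Catalonia
Tolkien: The Hobbit        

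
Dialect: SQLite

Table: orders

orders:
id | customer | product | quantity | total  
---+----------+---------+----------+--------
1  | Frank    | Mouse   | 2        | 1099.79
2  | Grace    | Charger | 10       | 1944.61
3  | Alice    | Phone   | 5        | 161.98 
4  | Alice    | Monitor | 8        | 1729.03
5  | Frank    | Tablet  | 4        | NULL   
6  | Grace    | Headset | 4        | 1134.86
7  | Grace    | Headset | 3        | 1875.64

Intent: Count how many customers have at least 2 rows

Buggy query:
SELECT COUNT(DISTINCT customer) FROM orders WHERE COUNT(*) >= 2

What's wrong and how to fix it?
Bug: WHERE filters individual rows, not groups, so a group-level COUNT is invalid there

Fix: Group first with HAVING COUNT(*) >= 2, then COUNT the resulting groups

Corrected query:
SELECT COUNT(*) FROM (SELECT customer FROM orders GROUP BY customer HAVING COUNT(*) >= 2)

Result:
COUNT(*)
--------
3       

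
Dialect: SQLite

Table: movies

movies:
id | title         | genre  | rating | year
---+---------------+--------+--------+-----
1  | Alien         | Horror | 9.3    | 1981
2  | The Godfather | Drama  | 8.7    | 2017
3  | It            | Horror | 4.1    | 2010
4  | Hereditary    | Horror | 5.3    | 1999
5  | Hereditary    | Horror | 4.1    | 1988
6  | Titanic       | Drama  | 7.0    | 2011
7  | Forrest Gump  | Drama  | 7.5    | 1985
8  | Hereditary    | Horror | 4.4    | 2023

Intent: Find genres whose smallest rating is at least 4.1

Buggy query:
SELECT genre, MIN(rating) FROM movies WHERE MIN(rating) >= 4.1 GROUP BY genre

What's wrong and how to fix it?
Bug: MIN() in WHERE is a misuse of aggregate

Fix: Replace WHERE with HAVING after the GROUP BY

Corrected query:
SELECT genre, MIN(rating) FROM movies GROUP BY genre HAVING MIN(rating) >= 4.1

Result:
genre  | MIN(rating)
-------+------------
Drama  | 7          
Horror | 4.1        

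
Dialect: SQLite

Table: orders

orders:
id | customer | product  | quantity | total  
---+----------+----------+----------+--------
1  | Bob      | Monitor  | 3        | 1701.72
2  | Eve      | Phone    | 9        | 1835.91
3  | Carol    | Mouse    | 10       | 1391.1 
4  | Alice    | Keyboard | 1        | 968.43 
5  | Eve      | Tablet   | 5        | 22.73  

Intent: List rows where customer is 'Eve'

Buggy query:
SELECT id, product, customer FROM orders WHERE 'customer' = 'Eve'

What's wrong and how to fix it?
Bug: Single quotes denote string literals in SQL; the column name is being compared as a constant string

Fix: Remove the quotes around the column name (or use double quotes for an identifier)

Corrected query:
SELECT id, product, customer FROM orders WHERE customer = 'Eve'

Result:
id | product | customer
---+---------+---------
2  | Phone   | Eve     
5  | Tablet  | Eve     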